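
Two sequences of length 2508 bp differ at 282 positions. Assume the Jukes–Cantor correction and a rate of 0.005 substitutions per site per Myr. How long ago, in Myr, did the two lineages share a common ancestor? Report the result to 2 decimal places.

12.18

p = 282/2508 ≈ 0.11244.
d = −(3/4) ln(1 − 4p/3) = −0.75 ln(1 − 0.14992) = −0.75 ln(0.85008)
  = −0.75 × (-0.162425) = 0.121819 substitutions/site.
Under a molecular clock d = 2μt, so t = d/(2μ) = 0.121819 / (2 × 0.005) = 12.18 Myr.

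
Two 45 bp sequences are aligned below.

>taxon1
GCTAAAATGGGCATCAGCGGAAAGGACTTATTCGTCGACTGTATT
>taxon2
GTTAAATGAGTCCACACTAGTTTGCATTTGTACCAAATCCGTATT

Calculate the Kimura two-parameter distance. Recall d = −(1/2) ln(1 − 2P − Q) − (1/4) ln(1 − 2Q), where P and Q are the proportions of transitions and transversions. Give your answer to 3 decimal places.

Of 45 sites, 8 differences are transitions and 15 are transversions, so P = 8/45 ≈ 0.177778 and Q = 15/45 ≈ 0.333333.
Under the Kimura two-parameter model, d = −½ ln(1 − 2P − Q) − ¼ ln(1 − 2Q).
1 − 2P − Q = 0.311111, giving −½ ln(0.311111) = 0.583803.
1 − 2Q = 0.333334, giving −¼ ln(0.333334) = 0.274653.
d = 0.583803 + 0.274653 = 0.858456.

0.858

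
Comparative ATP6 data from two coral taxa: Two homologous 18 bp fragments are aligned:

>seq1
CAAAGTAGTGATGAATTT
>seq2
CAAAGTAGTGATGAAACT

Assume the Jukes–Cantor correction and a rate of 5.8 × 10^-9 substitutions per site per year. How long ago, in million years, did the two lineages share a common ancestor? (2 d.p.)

10.37

The sequences differ at 2 of 18 sites (16, 17), so p = 2/18 ≈ 0.111111.
d = −(3/4) ln(1 − 4p/3) = −0.75 ln(1 − 0.148148) = −0.75 ln(0.851852)
  = −0.75 × (-0.160342) = 0.120257 substitutions/site.
Under a molecular clock d = 2μt, so t = d/(2μ) = 0.120257 / (2 × 5.8 × 10^-9) = 10.37 million years.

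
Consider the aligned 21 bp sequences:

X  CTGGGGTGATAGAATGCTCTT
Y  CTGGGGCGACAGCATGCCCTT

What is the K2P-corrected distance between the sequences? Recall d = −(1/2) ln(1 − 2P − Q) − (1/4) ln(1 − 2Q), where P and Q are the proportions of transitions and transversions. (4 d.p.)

0.2278

Of 21 sites, 3 differences are transitions and 1 are transversions, so P = 3/21 ≈ 0.142857 and Q = 1/21 ≈ 0.047619.
Under the Kimura two-parameter model, d = −½ ln(1 − 2P − Q) − ¼ ln(1 − 2Q).
1 − 2P − Q = 0.666667, giving −½ ln(0.666667) = 0.202732.
1 − 2Q = 0.904762, giving −¼ ln(0.904762) = 0.025021.
d = 0.202732 + 0.025021 = 0.227753.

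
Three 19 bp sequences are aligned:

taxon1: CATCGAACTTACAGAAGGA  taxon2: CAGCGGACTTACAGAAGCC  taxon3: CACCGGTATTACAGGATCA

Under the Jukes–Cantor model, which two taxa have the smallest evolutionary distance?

taxon1–taxon2: 4/19 differ, p = 0.211, d = 0.247.
taxon1–taxon3: 7/19 differ, p = 0.368, d = 0.507.
taxon2–taxon3: 6/19 differ, p = 0.316, d = 0.410.
The smallest distance is between taxon1 and taxon2.

taxon1 and taxon2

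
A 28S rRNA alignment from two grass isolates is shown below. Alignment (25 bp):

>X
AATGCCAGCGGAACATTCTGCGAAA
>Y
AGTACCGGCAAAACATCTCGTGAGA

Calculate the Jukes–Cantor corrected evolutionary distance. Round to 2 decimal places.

The sequences differ at 10 of 25 sites (2, 4, 7, 10, 11, 17, 18, 19, 21, 24), so p = 10/25 = 0.4.
d = −(3/4) ln(1 − 4p/3) = −0.75 ln(1 − 0.533333) = −0.75 ln(0.466667)
  = −0.75 × (-0.762139) = 0.571604 substitutions/site.

0.57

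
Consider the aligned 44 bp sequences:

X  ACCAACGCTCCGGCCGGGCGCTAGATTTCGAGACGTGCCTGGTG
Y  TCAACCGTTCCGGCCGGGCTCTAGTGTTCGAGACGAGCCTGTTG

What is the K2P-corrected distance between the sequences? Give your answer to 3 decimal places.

Of 44 sites, 1 differences are transitions and 8 are transversions, so P = 1/44 ≈ 0.022727 and Q = 8/44 ≈ 0.181818.
Under the Kimura two-parameter model, d = −½ ln(1 − 2P − Q) − ¼ ln(1 − 2Q).
1 − 2P − Q = 0.772728, giving −½ ln(0.772728) = 0.128914.
1 − 2Q = 0.636364, giving −¼ ln(0.636364) = 0.112996.
d = 0.128914 + 0.112996 = 0.241910.

0.242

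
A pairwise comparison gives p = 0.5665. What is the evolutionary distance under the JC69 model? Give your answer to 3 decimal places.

d = −(3/4) ln(1 − 4p/3) = −0.75 ln(1 − 0.755333) = −0.75 ln(0.244667)
  = −0.75 × (-1.407857) = 1.055893 substitutions/site.

1.056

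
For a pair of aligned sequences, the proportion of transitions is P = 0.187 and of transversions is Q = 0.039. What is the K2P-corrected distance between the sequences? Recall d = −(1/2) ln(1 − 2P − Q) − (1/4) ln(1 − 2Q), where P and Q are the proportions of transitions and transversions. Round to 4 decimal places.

Under the Kimura two-parameter model, d = −½ ln(1 − 2P − Q) − ¼ ln(1 − 2Q).
1 − 2P − Q = 0.587, giving −½ ln(0.587) = 0.266365.
1 − 2Q = 0.922, giving −¼ ln(0.922) = 0.020303.
d = 0.266365 + 0.020303 = 0.286668.

0.2867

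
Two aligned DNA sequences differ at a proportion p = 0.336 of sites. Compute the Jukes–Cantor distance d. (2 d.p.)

0.45

d = −(3/4) ln(1 − 4p/3) = −0.75 ln(1 − 0.448) = −0.75 ln(0.552)
  = −0.75 × (-0.594207) = 0.445655 substitutions/site.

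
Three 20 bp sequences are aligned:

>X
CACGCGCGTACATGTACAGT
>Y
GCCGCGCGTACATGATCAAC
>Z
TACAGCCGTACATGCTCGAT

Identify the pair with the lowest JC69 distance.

X and Y

X–Y: 6/20 differ, p = 0.300, d = 0.383.
X–Z: 8/20 differ, p = 0.400, d = 0.572.
Y–Z: 8/20 differ, p = 0.400, d = 0.572.
The smallest distance is between X and Y.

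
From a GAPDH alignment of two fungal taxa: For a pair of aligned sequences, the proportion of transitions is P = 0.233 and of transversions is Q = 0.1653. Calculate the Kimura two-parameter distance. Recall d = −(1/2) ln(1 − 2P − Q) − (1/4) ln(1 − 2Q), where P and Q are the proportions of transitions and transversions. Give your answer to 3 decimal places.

Under the Kimura two-parameter model, d = −½ ln(1 − 2P − Q) − ¼ ln(1 − 2Q).
1 − 2P − Q = 0.3687, giving −½ ln(0.3687) = 0.498886.
1 − 2Q = 0.6694, giving −¼ ln(0.6694) = 0.100343.
d = 0.498886 + 0.100343 = 0.599229.

0.599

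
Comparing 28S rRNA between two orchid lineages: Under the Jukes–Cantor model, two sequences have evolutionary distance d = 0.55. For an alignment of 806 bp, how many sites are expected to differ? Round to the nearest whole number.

314

Invert JC69: p = (3/4)(1 − e^(−4d/3)) = 0.75 × (1 − e^(-0.733333)) = 0.75 × (1 − 0.480305) = 0.389771.
Expected differing sites = pL ≈ 0.389771 × 806 = 314.155426 ≈ 314.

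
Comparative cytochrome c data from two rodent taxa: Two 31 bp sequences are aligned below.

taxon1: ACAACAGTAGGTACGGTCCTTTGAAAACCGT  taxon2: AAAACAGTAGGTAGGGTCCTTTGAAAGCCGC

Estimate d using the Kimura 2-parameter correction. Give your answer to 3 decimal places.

Of 31 sites, 2 differences are transitions and 2 are transversions, so P = 2/31 ≈ 0.064516 and Q = 2/31 ≈ 0.064516.
Under the Kimura two-parameter model, d = −½ ln(1 − 2P − Q) − ¼ ln(1 − 2Q).
1 − 2P − Q = 0.806452, giving −½ ln(0.806452) = 0.107555.
1 − 2Q = 0.870968, giving −¼ ln(0.870968) = 0.034538.
d = 0.107555 + 0.034538 = 0.142093.

0.142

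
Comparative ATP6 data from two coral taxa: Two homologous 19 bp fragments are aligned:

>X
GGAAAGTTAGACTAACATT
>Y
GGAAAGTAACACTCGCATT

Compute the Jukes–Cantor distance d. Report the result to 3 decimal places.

The sequences differ at 4 of 19 sites (8, 10, 14, 15), so p = 4/19 ≈ 0.210526.
d = −(3/4) ln(1 − 4p/3) = −0.75 ln(1 − 0.280701) = −0.75 ln(0.719299)
  = −0.75 × (-0.329478) = 0.247109 substitutions/site.

0.247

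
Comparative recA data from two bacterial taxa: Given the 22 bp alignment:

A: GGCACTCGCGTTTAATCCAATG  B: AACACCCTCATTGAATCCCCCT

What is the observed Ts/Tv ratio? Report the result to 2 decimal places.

Transitions are A↔G and C↔T; transversions are all other mismatches.
Transitions: 5. Transversions: 5.
R = 5/5 = 1.00.

1.00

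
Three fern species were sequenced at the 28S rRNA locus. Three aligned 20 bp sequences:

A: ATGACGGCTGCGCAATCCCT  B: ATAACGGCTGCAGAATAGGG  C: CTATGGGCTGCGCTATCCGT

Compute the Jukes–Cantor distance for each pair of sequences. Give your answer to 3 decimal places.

A–B: 7/20 sites differ → p = 0.35, d = −0.75 ln(1 − 0.466667) = 0.471457 ≈ 0.471.
A–C: 6/20 sites differ → p = 0.3, d = −0.75 ln(1 − 0.4) = 0.383119 ≈ 0.383.
B–C: 9/20 sites differ → p = 0.45, d = −0.75 ln(1 − 0.6) = 0.687218 ≈ 0.687.

d(A,B) = 0.471, d(A,C) = 0.383, d(B,C) = 0.687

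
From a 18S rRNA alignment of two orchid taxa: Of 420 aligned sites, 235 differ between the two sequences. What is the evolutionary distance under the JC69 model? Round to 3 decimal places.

1.028

p = 235/420 ≈ 0.559524.
d = −(3/4) ln(1 − 4p/3) = −0.75 ln(1 − 0.746032) = −0.75 ln(0.253968)
  = −0.75 × (-1.370547) = 1.027910 substitutions/site.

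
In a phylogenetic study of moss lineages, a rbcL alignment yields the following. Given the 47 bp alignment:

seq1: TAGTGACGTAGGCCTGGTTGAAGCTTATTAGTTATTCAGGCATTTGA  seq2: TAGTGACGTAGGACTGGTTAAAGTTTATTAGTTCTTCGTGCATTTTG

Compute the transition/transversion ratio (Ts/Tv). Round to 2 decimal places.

Transitions are A↔G and C↔T; transversions are all other mismatches.
Transitions: 4. Transversions: 4.
R = 4/4 = 1.00.

1.00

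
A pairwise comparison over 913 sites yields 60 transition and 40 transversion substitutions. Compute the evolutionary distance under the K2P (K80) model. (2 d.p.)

P = 60/913 ≈ 0.065717 and Q = 40/913 ≈ 0.043812.
Under the Kimura two-parameter model, d = −½ ln(1 − 2P − Q) − ¼ ln(1 − 2Q).
1 − 2P − Q = 0.824754, giving −½ ln(0.824754) = 0.096335.
1 − 2Q = 0.912376, giving −¼ ln(0.912376) = 0.022926.
d = 0.096335 + 0.022926 = 0.119261.

0.12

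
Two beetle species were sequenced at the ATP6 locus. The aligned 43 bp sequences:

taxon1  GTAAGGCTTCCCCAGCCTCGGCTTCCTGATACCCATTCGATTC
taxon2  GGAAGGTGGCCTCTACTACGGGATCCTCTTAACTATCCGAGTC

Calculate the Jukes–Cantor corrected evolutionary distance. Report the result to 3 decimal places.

The sequences differ at 17 of 43 sites, so p = 17/43 ≈ 0.395349.
d = −(3/4) ln(1 − 4p/3) = −0.75 ln(1 − 0.527132) = −0.75 ln(0.472868)
  = −0.75 × (-0.748939) = 0.561704 substitutions/site.

0.562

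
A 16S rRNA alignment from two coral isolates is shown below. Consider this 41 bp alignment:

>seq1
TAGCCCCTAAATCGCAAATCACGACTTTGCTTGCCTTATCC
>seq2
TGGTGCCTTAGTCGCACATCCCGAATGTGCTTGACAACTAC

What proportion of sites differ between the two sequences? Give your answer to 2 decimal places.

0.34

The sequences differ at 14 of 41 positions.
p = 14/41 = 0.341463… ≈ 0.34 (to 2 d.p.).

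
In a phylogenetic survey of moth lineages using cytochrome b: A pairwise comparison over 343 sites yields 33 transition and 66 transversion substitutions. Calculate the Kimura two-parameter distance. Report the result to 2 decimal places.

0.36

P = 33/343 ≈ 0.09621 and Q = 66/343 ≈ 0.19242.
Under the Kimura two-parameter model, d = −½ ln(1 − 2P − Q) − ¼ ln(1 − 2Q).
1 − 2P − Q = 0.61516, giving −½ ln(0.61516) = 0.242936.
1 − 2Q = 0.61516, giving −¼ ln(0.61516) = 0.121468.
d = 0.242936 + 0.121468 = 0.364404.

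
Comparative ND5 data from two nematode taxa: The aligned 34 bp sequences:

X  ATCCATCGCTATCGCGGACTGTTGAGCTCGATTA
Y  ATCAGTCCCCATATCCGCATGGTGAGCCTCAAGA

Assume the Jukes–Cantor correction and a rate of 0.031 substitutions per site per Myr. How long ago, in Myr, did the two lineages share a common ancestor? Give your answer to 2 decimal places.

The sequences differ at 15 of 34 sites, so p = 15/34 ≈ 0.441176.
d = −(3/4) ln(1 − 4p/3) = −0.75 ln(1 − 0.588235) = −0.75 ln(0.411765)
  = −0.75 × (-0.887302) = 0.665477 substitutions/site.
Under a molecular clock d = 2μt, so t = d/(2μ) = 0.665477 / (2 × 0.031) = 10.73 Myr.

10.73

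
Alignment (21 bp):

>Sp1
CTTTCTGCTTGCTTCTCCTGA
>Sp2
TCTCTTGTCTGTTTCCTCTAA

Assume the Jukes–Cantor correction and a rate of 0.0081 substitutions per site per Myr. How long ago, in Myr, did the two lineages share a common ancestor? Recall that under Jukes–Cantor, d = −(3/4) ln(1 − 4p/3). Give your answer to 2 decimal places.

The sequences differ at 10 of 21 sites (1, 2, 4, 5, 8, 9, 12, 16, 17, 20), so p = 10/21 ≈ 0.47619.
d = −(3/4) ln(1 − 4p/3) = −0.75 ln(1 − 0.63492) = −0.75 ln(0.36508)
  = −0.75 × (-1.007639) = 0.755729 substitutions/site.
Under a molecular clock d = 2μt, so t = d/(2μ) = 0.755729 / (2 × 0.0081) = 46.65 Myr.

46.65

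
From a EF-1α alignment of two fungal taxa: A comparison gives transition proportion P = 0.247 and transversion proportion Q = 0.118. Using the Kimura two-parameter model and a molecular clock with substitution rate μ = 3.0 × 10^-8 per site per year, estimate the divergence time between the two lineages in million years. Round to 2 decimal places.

9.01

Under the Kimura two-parameter model, d = −½ ln(1 − 2P − Q) − ¼ ln(1 − 2Q).
1 − 2P − Q = 0.388, giving −½ ln(0.388) = 0.473375.
1 − 2Q = 0.764, giving −¼ ln(0.764) = 0.067297.
d = 0.473375 + 0.067297 = 0.540672.
Under a molecular clock d = 2μt, so t = d/(2μ) = 0.540672 / (2 × 3.0 × 10^-8) = 9.01 million years.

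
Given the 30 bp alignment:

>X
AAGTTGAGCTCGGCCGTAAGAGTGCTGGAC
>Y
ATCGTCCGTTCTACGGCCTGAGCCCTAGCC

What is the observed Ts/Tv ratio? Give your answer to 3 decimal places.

0.455

Transitions are A↔G and C↔T; transversions are all other mismatches.
Transitions: 5. Transversions: 11.
R = 5/11 = 0.454545… ≈ 0.455 (to 3 d.p.).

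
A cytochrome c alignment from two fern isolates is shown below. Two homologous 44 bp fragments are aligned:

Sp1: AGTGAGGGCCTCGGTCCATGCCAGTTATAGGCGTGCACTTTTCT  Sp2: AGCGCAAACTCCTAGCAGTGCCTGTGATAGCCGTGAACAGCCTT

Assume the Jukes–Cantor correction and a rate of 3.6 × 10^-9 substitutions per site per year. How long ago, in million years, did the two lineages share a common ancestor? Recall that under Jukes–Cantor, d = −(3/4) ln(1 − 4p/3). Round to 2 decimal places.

105.38

The sequences differ at 21 of 44 sites, so p = 21/44 ≈ 0.477273.
d = −(3/4) ln(1 − 4p/3) = −0.75 ln(1 − 0.636364) = −0.75 ln(0.363636)
  = −0.75 × (-1.011602) = 0.758702 substitutions/site.
Under a molecular clock d = 2μt, so t = d/(2μ) = 0.758702 / (2 × 3.6 × 10^-9) = 105.38 million years.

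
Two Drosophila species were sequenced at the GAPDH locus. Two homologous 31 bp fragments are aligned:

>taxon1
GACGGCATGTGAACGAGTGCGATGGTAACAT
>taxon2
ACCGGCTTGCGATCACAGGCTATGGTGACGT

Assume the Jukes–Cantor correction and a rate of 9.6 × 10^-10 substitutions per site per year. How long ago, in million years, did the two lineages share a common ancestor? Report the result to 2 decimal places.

283.57

The sequences differ at 12 of 31 sites, so p = 12/31 ≈ 0.387097.
d = −(3/4) ln(1 − 4p/3) = −0.75 ln(1 − 0.516129) = −0.75 ln(0.483871)
  = −0.75 × (-0.725937) = 0.544453 substitutions/site.
Under a molecular clock d = 2μt, so t = d/(2μ) = 0.544453 / (2 × 9.6 × 10^-10) = 283.57 million years.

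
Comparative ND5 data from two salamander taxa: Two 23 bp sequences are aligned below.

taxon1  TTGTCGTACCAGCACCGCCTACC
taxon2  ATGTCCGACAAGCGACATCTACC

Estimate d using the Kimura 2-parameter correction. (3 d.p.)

0.468

Of 23 sites, 3 differences are transitions and 5 are transversions, so P = 3/23 ≈ 0.130435 and Q = 5/23 ≈ 0.217391.
Under the Kimura two-parameter model, d = −½ ln(1 − 2P − Q) − ¼ ln(1 − 2Q).
1 − 2P − Q = 0.521739, giving −½ ln(0.521739) = 0.325294.
1 − 2Q = 0.565218, giving −¼ ln(0.565218) = 0.142636.
d = 0.325294 + 0.142636 = 0.467930.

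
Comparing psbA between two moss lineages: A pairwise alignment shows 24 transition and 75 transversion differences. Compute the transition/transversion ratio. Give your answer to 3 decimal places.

R = 24/75 = 0.320.

0.320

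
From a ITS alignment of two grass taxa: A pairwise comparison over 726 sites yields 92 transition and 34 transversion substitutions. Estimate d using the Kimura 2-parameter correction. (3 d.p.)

0.203

P = 92/726 ≈ 0.126722 and Q = 34/726 ≈ 0.046832.
Under the Kimura two-parameter model, d = −½ ln(1 − 2P − Q) − ¼ ln(1 − 2Q).
1 − 2P − Q = 0.699724, giving −½ ln(0.699724) = 0.178535.
1 − 2Q = 0.906336, giving −¼ ln(0.906336) = 0.024586.
d = 0.178535 + 0.024586 = 0.203121.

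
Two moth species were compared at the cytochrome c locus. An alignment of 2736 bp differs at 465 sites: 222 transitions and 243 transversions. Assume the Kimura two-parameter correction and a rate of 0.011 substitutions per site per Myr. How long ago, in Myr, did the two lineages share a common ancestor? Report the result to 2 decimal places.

P = 222/2736 ≈ 0.08114 and Q = 243/2736 ≈ 0.088816.
Under the Kimura two-parameter model, d = −½ ln(1 − 2P − Q) − ¼ ln(1 − 2Q).
1 − 2P − Q = 0.748904, giving −½ ln(0.748904) = 0.144572.
1 − 2Q = 0.822368, giving −¼ ln(0.822368) = 0.048892.
d = 0.144572 + 0.048892 = 0.193464.
Under a molecular clock d = 2μt, so t = d/(2μ) = 0.193464 / (2 × 0.011) = 8.79 Myr.

8.79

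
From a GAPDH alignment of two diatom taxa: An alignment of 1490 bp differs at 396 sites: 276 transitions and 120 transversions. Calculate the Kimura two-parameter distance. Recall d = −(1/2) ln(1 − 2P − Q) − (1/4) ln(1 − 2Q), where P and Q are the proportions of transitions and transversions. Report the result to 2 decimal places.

0.34

P = 276/1490 ≈ 0.185235 and Q = 120/1490 ≈ 0.080537.
Under the Kimura two-parameter model, d = −½ ln(1 − 2P − Q) − ¼ ln(1 − 2Q).
1 − 2P − Q = 0.548993, giving −½ ln(0.548993) = 0.299835.
1 − 2Q = 0.838926, giving −¼ ln(0.838926) = 0.043908.
d = 0.299835 + 0.043908 = 0.343743.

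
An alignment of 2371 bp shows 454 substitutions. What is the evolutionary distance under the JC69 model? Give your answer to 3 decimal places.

0.221

p = 454/2371 ≈ 0.19148.
d = −(3/4) ln(1 − 4p/3) = −0.75 ln(1 − 0.255307) = −0.75 ln(0.744693)
  = −0.75 × (-0.294783) = 0.221087 substitutions/site.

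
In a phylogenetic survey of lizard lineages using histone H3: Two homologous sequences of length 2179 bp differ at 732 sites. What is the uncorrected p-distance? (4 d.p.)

p = 732/2179 = 0.335933… ≈ 0.3359 (to 4 d.p.).

0.3359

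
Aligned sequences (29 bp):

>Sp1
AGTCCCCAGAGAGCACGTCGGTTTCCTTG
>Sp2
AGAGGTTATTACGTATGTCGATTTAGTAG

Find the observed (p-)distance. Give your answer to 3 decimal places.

0.517

The sequences differ at 15 of 29 positions.
p = 15/29 = 0.517241… ≈ 0.517 (to 3 d.p.).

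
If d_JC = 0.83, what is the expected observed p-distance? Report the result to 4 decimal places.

0.5020

p = (3/4)(1 − e^(−4d/3)) = 0.75 × (1 − e^(-1.106667)) = 0.75 × (1 − 0.330659) = 0.502006.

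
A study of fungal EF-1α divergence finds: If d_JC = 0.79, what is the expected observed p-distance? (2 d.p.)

0.49

p = (3/4)(1 − e^(−4d/3)) = 0.75 × (1 − e^(-1.053333)) = 0.75 × (1 − 0.348773) = 0.488420.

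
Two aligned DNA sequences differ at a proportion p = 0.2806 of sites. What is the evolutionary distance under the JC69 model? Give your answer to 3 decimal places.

d = −(3/4) ln(1 − 4p/3) = −0.75 ln(1 − 0.374133) = −0.75 ln(0.625867)
  = −0.75 × (-0.468617) = 0.351463 substitutions/site.

0.351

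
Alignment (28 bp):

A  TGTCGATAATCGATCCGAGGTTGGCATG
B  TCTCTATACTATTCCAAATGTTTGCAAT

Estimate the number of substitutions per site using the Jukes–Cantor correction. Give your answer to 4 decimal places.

0.7238

The sequences differ at 13 of 28 sites, so p = 13/28 ≈ 0.464286.
d = −(3/4) ln(1 − 4p/3) = −0.75 ln(1 − 0.619048) = −0.75 ln(0.380952)
  = −0.75 × (-0.965082) = 0.723812 substitutions/site.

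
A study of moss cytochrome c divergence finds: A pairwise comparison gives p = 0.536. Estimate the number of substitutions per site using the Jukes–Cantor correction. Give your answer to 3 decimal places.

0.941

d = −(3/4) ln(1 − 4p/3) = −0.75 ln(1 − 0.714667) = −0.75 ln(0.285333)
  = −0.75 × (-1.254098) = 0.940574 substitutions/site.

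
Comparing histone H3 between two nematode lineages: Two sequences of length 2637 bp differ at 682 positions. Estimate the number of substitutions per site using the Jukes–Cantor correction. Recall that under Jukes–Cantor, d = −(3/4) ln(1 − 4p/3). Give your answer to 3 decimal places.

p = 682/2637 ≈ 0.258627.
d = −(3/4) ln(1 − 4p/3) = −0.75 ln(1 − 0.344836) = −0.75 ln(0.655164)
  = −0.75 × (-0.422870) = 0.317153 substitutions/site.

0.317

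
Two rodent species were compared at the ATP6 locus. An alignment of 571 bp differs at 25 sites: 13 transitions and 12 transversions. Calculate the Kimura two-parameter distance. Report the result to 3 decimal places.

0.045

P = 13/571 ≈ 0.022767 and Q = 12/571 ≈ 0.021016.
Under the Kimura two-parameter model, d = −½ ln(1 − 2P − Q) − ¼ ln(1 − 2Q).
1 − 2P − Q = 0.93345, giving −½ ln(0.93345) = 0.034434.
1 − 2Q = 0.957968, giving −¼ ln(0.957968) = 0.010735.
d = 0.034434 + 0.010735 = 0.045169.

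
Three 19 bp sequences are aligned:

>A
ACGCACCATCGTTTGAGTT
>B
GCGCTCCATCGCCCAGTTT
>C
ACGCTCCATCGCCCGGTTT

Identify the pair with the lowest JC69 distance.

B and C

A–B: 8/19 differ, p = 0.421, d = 0.618.
A–C: 6/19 differ, p = 0.316, d = 0.410.
B–C: 2/19 differ, p = 0.105, d = 0.113.
The smallest distance is between B and C.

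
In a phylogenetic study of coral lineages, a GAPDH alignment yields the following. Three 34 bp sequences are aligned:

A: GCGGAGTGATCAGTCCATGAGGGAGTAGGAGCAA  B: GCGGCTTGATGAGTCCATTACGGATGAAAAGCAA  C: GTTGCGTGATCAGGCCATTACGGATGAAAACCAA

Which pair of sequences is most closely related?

B and C

A–B: 9/34 differ, p = 0.265, d = 0.326.
A–C: 11/34 differ, p = 0.324, d = 0.423.
B–C: 6/34 differ, p = 0.176, d = 0.201.
The smallest distance is between B and C.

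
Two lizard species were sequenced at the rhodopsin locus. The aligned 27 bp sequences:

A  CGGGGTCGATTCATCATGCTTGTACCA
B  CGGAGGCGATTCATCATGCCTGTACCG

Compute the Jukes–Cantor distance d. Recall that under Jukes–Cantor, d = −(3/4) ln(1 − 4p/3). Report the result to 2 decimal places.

The sequences differ at 4 of 27 sites (4, 6, 20, 27), so p = 4/27 ≈ 0.148148.
d = −(3/4) ln(1 − 4p/3) = −0.75 ln(1 − 0.197531) = −0.75 ln(0.802469)
  = −0.75 × (-0.220062) = 0.165047 substitutions/site.

0.17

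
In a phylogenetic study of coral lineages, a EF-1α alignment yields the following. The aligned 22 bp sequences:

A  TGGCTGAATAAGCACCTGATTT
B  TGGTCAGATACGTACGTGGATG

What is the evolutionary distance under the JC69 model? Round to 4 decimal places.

The sequences differ at 10 of 22 sites (4, 5, 6, 7, 11, 13, 16, 19, 20, 22), so p = 10/22 ≈ 0.454545.
d = −(3/4) ln(1 − 4p/3) = −0.75 ln(1 − 0.60606) = −0.75 ln(0.39394)
  = −0.75 × (-0.931557) = 0.698668 substitutions/site.

0.6987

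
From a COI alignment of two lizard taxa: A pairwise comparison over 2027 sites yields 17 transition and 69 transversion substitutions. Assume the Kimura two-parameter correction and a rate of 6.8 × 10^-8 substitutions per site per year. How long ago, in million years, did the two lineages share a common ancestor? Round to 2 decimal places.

P = 17/2027 ≈ 0.008387 and Q = 69/2027 ≈ 0.03404.
Under the Kimura two-parameter model, d = −½ ln(1 − 2P − Q) − ¼ ln(1 − 2Q).
1 − 2P − Q = 0.949186, giving −½ ln(0.949186) = 0.026075.
1 − 2Q = 0.93192, giving −¼ ln(0.93192) = 0.017627.
d = 0.026075 + 0.017627 = 0.043702.
Under a molecular clock d = 2μt, so t = d/(2μ) = 0.043702 / (2 × 6.8 × 10^-8) = 0.32 million years.

0.32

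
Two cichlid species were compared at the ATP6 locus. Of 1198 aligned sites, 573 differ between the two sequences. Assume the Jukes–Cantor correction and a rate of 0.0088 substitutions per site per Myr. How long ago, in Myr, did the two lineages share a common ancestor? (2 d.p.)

p = 573/1198 ≈ 0.478297.
d = −(3/4) ln(1 − 4p/3) = −0.75 ln(1 − 0.637729) = −0.75 ln(0.362271)
  = −0.75 × (-1.015363) = 0.761522 substitutions/site.
Under a molecular clock d = 2μt, so t = d/(2μ) = 0.761522 / (2 × 0.0088) = 43.27 Myr.

43.27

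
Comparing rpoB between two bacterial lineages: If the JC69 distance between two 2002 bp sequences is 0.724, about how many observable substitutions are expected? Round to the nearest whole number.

930

Invert JC69: p = (3/4)(1 − e^(−4d/3)) = 0.75 × (1 − e^(-0.965333)) = 0.75 × (1 − 0.380856) = 0.464358.
Expected differing sites = pL ≈ 0.464358 × 2002 = 929.644716 ≈ 930.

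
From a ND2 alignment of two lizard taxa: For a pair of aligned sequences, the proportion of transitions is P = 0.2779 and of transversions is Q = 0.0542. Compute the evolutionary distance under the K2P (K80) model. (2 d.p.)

0.50

Under the Kimura two-parameter model, d = −½ ln(1 − 2P − Q) − ¼ ln(1 − 2Q).
1 − 2P − Q = 0.39, giving −½ ln(0.39) = 0.470804.
1 − 2Q = 0.8916, giving −¼ ln(0.8916) = 0.028684.
d = 0.470804 + 0.028684 = 0.499488.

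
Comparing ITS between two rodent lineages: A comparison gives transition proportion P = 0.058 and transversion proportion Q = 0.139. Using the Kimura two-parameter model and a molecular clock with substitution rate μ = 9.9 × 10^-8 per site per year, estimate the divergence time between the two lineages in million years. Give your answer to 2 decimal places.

Under the Kimura two-parameter model, d = −½ ln(1 − 2P − Q) − ¼ ln(1 − 2Q).
1 − 2P − Q = 0.745, giving −½ ln(0.745) = 0.147186.
1 − 2Q = 0.722, giving −¼ ln(0.722) = 0.081433.
d = 0.147186 + 0.081433 = 0.228619.
Under a molecular clock d = 2μt, so t = d/(2μ) = 0.228619 / (2 × 9.9 × 10^-8) = 1.15 million years.

1.15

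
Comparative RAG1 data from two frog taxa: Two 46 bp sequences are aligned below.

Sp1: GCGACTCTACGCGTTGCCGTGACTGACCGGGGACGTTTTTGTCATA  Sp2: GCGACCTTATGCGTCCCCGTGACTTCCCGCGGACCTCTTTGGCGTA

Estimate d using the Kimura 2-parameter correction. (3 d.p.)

Of 46 sites, 6 differences are transitions and 6 are transversions, so P = 6/46 ≈ 0.130435 and Q = 6/46 ≈ 0.130435.
Under the Kimura two-parameter model, d = −½ ln(1 − 2P − Q) − ¼ ln(1 − 2Q).
1 − 2P − Q = 0.608695, giving −½ ln(0.608695) = 0.248219.
1 − 2Q = 0.73913, giving −¼ ln(0.73913) = 0.075570.
d = 0.248219 + 0.075570 = 0.323789.

0.324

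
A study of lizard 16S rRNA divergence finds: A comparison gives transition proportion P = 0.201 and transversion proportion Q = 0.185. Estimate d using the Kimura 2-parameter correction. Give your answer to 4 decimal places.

0.5577

Under the Kimura two-parameter model, d = −½ ln(1 − 2P − Q) − ¼ ln(1 − 2Q).
1 − 2P − Q = 0.413, giving −½ ln(0.413) = 0.442154.
1 − 2Q = 0.63, giving −¼ ln(0.63) = 0.115509.
d = 0.442154 + 0.115509 = 0.557663.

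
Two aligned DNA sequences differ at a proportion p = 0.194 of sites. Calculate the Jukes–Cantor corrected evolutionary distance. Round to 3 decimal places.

d = −(3/4) ln(1 − 4p/3) = −0.75 ln(1 − 0.258667) = −0.75 ln(0.741333)
  = −0.75 × (-0.299305) = 0.224479 substitutions/site.

0.224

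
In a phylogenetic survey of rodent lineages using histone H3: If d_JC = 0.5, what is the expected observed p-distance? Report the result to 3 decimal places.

p = (3/4)(1 − e^(−4d/3)) = 0.75 × (1 − e^(-0.666667)) = 0.75 × (1 − 0.513417) = 0.364937.

0.365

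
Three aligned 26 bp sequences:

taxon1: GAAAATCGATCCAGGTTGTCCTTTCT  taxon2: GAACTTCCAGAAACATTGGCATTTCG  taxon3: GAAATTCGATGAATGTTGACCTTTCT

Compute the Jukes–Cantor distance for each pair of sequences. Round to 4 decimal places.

taxon1–taxon2: 11/26 sites differ → p ≈ 0.423077, d = −0.75 ln(1 − 0.564103) = 0.622762 ≈ 0.6228.
taxon1–taxon3: 5/26 sites differ → p ≈ 0.192308, d = −0.75 ln(1 − 0.256411) = 0.222200 ≈ 0.2222.
taxon2–taxon3: 9/26 sites differ → p ≈ 0.346154, d = −0.75 ln(1 − 0.461539) = 0.464280 ≈ 0.4643.

d(taxon1,taxon2) = 0.6228, d(taxon1,taxon3) = 0.2222, d(taxon2,taxon3) = 0.4643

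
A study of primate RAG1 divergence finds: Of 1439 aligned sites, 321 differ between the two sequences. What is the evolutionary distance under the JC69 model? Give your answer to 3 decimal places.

p = 321/1439 ≈ 0.223072.
d = −(3/4) ln(1 − 4p/3) = −0.75 ln(1 − 0.297429) = −0.75 ln(0.702571)
  = −0.75 × (-0.353009) = 0.264757 substitutions/site.

0.265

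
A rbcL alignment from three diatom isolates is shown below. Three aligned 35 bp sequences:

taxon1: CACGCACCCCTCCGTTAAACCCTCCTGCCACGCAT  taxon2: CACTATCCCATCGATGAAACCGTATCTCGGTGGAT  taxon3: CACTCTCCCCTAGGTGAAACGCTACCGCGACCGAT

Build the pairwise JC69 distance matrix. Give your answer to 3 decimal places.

taxon1–taxon2: 16/35 sites differ → p ≈ 0.457143, d = −0.75 ln(1 − 0.609524) = 0.705292 ≈ 0.705.
taxon1–taxon3: 11/35 sites differ → p ≈ 0.314286, d = −0.75 ln(1 − 0.419048) = 0.407315 ≈ 0.407.
taxon2–taxon3: 11/35 sites differ → p ≈ 0.314286, d = −0.75 ln(1 − 0.419048) = 0.407315 ≈ 0.407.

d(taxon1,taxon2) = 0.705, d(taxon1,taxon3) = 0.407, d(taxon2,taxon3) = 0.407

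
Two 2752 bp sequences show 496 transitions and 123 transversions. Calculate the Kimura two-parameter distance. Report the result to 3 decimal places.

P = 496/2752 ≈ 0.180233 and Q = 123/2752 ≈ 0.044695.
Under the Kimura two-parameter model, d = −½ ln(1 − 2P − Q) − ¼ ln(1 − 2Q).
1 − 2P − Q = 0.594839, giving −½ ln(0.594839) = 0.259732.
1 − 2Q = 0.91061, giving −¼ ln(0.91061) = 0.023410.
d = 0.259732 + 0.023410 = 0.283142.

0.283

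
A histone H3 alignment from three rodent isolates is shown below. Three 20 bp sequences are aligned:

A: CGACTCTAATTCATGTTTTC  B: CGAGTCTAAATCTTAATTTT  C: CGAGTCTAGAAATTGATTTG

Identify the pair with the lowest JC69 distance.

B and C

A–B: 6/20 differ, p = 0.300, d = 0.383.
A–C: 8/20 differ, p = 0.400, d = 0.572.
B–C: 5/20 differ, p = 0.250, d = 0.304.
The smallest distance is between B and C.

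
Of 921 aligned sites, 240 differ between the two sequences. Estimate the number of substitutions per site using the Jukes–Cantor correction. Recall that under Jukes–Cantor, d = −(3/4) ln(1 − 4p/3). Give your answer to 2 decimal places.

p = 240/921 ≈ 0.260586.
d = −(3/4) ln(1 − 4p/3) = −0.75 ln(1 − 0.347448) = −0.75 ln(0.652552)
  = −0.75 × (-0.426864) = 0.320148 substitutions/site.

0.32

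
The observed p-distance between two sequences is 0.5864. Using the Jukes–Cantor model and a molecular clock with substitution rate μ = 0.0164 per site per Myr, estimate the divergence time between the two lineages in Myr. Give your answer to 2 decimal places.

d = −(3/4) ln(1 − 4p/3) = −0.75 ln(1 − 0.781867) = −0.75 ln(0.218133)
  = −0.75 × (-1.522650) = 1.141988 substitutions/site.
Under a molecular clock d = 2μt, so t = d/(2μ) = 1.141988 / (2 × 0.0164) = 34.82 Myr.

34.82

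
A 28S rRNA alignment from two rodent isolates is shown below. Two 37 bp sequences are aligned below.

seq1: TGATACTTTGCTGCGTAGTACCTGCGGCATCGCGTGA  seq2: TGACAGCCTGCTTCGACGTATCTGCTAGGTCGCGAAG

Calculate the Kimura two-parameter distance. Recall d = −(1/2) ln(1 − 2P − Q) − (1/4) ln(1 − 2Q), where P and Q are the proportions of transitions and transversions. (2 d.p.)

0.60

Of 37 sites, 8 differences are transitions and 7 are transversions, so P = 8/37 ≈ 0.216216 and Q = 7/37 ≈ 0.189189.
Under the Kimura two-parameter model, d = −½ ln(1 − 2P − Q) − ¼ ln(1 − 2Q).
1 − 2P − Q = 0.378379, giving −½ ln(0.378379) = 0.485929.
1 − 2Q = 0.621622, giving −¼ ln(0.621622) = 0.118856.
d = 0.485929 + 0.118856 = 0.604785.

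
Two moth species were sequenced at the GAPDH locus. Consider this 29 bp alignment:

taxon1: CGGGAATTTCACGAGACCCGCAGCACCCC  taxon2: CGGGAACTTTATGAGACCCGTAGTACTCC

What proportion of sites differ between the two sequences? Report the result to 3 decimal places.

The sequences differ at 6 of 29 positions (sites 7, 10, 12, 21, 24, 27).
p = 6/29 = 0.206896… ≈ 0.207 (to 3 d.p.).

0.207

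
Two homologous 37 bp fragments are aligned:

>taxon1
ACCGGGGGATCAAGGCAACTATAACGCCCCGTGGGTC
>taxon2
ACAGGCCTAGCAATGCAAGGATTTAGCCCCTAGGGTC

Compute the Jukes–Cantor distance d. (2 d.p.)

The sequences differ at 13 of 37 sites, so p = 13/37 ≈ 0.351351.
d = −(3/4) ln(1 − 4p/3) = −0.75 ln(1 − 0.468468) = −0.75 ln(0.531532)
  = −0.75 × (-0.631992) = 0.473994 substitutions/site.

0.47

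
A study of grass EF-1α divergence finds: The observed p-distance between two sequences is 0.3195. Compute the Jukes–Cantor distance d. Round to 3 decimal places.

d = −(3/4) ln(1 − 4p/3) = −0.75 ln(1 − 0.426) = −0.75 ln(0.574)
  = −0.75 × (-0.555126) = 0.416345 substitutions/site.

0.416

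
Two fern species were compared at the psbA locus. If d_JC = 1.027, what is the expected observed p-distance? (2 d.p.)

p = (3/4)(1 − e^(−4d/3)) = 0.75 × (1 − e^(-1.369333)) = 0.75 × (1 − 0.254277) = 0.559292.

0.56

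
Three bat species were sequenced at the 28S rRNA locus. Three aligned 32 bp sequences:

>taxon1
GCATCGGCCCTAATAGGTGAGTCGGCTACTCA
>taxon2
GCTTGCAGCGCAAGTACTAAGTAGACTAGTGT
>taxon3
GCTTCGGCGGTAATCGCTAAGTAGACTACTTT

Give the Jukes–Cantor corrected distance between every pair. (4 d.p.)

d(taxon1,taxon2) = 0.9241, d(taxon1,taxon3) = 0.4042, d(taxon2,taxon3) = 0.4598

taxon1–taxon2: 17/32 sites differ → p = 0.53125, d = −0.75 ln(1 − 0.708333) = 0.924107 ≈ 0.9241.
taxon1–taxon3: 10/32 sites differ → p = 0.3125, d = −0.75 ln(1 − 0.416667) = 0.404248 ≈ 0.4042.
taxon2–taxon3: 11/32 sites differ → p = 0.34375, d = −0.75 ln(1 − 0.458333) = 0.459828 ≈ 0.4598.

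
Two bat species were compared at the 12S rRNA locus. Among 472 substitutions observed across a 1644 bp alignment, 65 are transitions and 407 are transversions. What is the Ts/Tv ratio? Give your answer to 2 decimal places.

0.16

R = 65/407 = 0.159705… ≈ 0.16 (to 2 d.p.).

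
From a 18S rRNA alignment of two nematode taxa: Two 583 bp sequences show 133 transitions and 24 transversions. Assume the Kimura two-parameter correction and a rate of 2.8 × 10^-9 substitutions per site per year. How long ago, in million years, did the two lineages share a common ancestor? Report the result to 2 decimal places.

P = 133/583 ≈ 0.22813 and Q = 24/583 ≈ 0.041166.
Under the Kimura two-parameter model, d = −½ ln(1 − 2P − Q) − ¼ ln(1 − 2Q).
1 − 2P − Q = 0.502574, giving −½ ln(0.502574) = 0.344006.
1 − 2Q = 0.917668, giving −¼ ln(0.917668) = 0.021480.
d = 0.344006 + 0.021480 = 0.365486.
Under a molecular clock d = 2μt, so t = d/(2μ) = 0.365486 / (2 × 2.8 × 10^-9) = 65.27 million years.

65.27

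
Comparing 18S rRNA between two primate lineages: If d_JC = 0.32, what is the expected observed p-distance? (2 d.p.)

0.26

p = (3/4)(1 − e^(−4d/3)) = 0.75 × (1 − e^(-0.426667)) = 0.75 × (1 − 0.652681) = 0.260489.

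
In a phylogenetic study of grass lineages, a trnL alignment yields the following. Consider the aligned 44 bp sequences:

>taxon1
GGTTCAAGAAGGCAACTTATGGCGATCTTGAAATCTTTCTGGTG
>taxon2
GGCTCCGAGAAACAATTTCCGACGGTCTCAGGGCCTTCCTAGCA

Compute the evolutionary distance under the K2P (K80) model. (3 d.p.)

Of 44 sites, 20 differences are transitions and 2 are transversions, so P = 20/44 ≈ 0.454545 and Q = 2/44 ≈ 0.045455.
Under the Kimura two-parameter model, d = −½ ln(1 − 2P − Q) − ¼ ln(1 − 2Q).
1 − 2P − Q = 0.045455, giving −½ ln(0.045455) = 1.545516.
1 − 2Q = 0.90909, giving −¼ ln(0.90909) = 0.023828.
d = 1.545516 + 0.023828 = 1.569344.

1.569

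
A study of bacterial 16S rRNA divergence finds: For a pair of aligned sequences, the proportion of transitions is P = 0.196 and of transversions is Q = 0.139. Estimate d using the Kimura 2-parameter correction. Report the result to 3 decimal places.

0.460

Under the Kimura two-parameter model, d = −½ ln(1 − 2P − Q) − ¼ ln(1 − 2Q).
1 − 2P − Q = 0.469, giving −½ ln(0.469) = 0.378576.
1 − 2Q = 0.722, giving −¼ ln(0.722) = 0.081433.
d = 0.378576 + 0.081433 = 0.460009.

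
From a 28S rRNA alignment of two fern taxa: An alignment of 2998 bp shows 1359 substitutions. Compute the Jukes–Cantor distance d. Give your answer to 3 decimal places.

p = 1359/2998 ≈ 0.453302.
d = −(3/4) ln(1 − 4p/3) = −0.75 ln(1 − 0.604403) = −0.75 ln(0.395597)
  = −0.75 × (-0.927359) = 0.695519 substitutions/site.

0.696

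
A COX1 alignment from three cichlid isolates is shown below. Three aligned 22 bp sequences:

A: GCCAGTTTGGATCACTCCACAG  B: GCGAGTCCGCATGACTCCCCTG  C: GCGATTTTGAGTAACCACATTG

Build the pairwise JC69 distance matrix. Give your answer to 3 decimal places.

A–B: 7/22 sites differ → p ≈ 0.318182, d = −0.75 ln(1 − 0.424243) = 0.414052 ≈ 0.414.
A–C: 9/22 sites differ → p ≈ 0.409091, d = −0.75 ln(1 − 0.545455) = 0.591344 ≈ 0.591.
B–C: 10/22 sites differ → p ≈ 0.454545, d = −0.75 ln(1 − 0.60606) = 0.698667 ≈ 0.699.

d(A,B) = 0.414, d(A,C) = 0.591, d(B,C) = 0.699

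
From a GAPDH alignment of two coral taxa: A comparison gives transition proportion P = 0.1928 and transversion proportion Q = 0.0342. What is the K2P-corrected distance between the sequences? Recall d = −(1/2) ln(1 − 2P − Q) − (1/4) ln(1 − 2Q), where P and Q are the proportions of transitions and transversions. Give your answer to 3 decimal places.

Under the Kimura two-parameter model, d = −½ ln(1 − 2P − Q) − ¼ ln(1 − 2Q).
1 − 2P − Q = 0.5802, giving −½ ln(0.5802) = 0.272191.
1 − 2Q = 0.9316, giving −¼ ln(0.9316) = 0.017713.
d = 0.272191 + 0.017713 = 0.289904.

0.290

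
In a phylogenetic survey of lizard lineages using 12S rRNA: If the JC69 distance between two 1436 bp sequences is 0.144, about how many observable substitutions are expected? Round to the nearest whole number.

Invert JC69: p = (3/4)(1 − e^(−4d/3)) = 0.75 × (1 − e^(-0.192)) = 0.75 × (1 − 0.825307) = 0.131020.
Expected differing sites = pL ≈ 0.131020 × 1436 = 188.14472 ≈ 188.

188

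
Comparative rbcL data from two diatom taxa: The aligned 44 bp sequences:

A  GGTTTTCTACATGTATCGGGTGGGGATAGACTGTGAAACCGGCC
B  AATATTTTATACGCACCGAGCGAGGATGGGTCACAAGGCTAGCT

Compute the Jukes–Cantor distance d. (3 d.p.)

0.895

The sequences differ at 23 of 44 sites, so p = 23/44 ≈ 0.522727.
d = −(3/4) ln(1 − 4p/3) = −0.75 ln(1 − 0.696969) = −0.75 ln(0.303031)
  = −0.75 × (-1.193920) = 0.895440 substitutions/site.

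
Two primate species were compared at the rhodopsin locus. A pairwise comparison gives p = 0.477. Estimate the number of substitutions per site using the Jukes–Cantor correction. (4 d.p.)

d = −(3/4) ln(1 − 4p/3) = −0.75 ln(1 − 0.636) = −0.75 ln(0.364)
  = −0.75 × (-1.010601) = 0.757951 substitutions/site.

0.7580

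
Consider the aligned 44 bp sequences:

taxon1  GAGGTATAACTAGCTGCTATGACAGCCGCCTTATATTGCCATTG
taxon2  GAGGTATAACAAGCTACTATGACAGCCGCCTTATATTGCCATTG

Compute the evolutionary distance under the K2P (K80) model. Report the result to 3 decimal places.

0.047

Of 44 sites, 1 differences are transitions and 1 are transversions, so P = 1/44 ≈ 0.022727 and Q = 1/44 ≈ 0.022727.
Under the Kimura two-parameter model, d = −½ ln(1 − 2P − Q) − ¼ ln(1 − 2Q).
1 − 2P − Q = 0.931819, giving −½ ln(0.931819) = 0.035308.
1 − 2Q = 0.954546, giving −¼ ln(0.954546) = 0.011630.
d = 0.035308 + 0.011630 = 0.046938.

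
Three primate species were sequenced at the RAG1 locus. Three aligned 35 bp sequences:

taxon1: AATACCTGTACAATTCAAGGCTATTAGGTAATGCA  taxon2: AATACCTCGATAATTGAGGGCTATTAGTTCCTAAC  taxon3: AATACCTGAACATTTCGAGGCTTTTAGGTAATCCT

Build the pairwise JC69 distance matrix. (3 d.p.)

d(taxon1,taxon2) = 0.407, d(taxon1,taxon3) = 0.195, d(taxon2,taxon3) = 0.572

taxon1–taxon2: 11/35 sites differ → p ≈ 0.314286, d = −0.75 ln(1 − 0.419048) = 0.407315 ≈ 0.407.
taxon1–taxon3: 6/35 sites differ → p ≈ 0.171429, d = −0.75 ln(1 − 0.228572) = 0.194634 ≈ 0.195.
taxon2–taxon3: 14/35 sites differ → p = 0.4, d = −0.75 ln(1 − 0.533333) = 0.571605 ≈ 0.572.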